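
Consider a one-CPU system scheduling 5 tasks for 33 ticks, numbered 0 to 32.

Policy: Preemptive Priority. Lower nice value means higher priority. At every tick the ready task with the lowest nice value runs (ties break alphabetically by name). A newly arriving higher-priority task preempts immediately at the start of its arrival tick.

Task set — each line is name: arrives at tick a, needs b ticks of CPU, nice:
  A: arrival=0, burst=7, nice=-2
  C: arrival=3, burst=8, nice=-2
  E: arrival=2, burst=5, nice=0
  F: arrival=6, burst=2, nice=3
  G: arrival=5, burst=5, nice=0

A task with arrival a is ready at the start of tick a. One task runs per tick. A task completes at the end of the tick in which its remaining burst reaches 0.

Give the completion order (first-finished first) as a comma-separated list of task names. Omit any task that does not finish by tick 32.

t=0: ready={A} → run A
t=1: ready={A} → run A
t=2: ready={A,E} → run A
t=3: ready={A,C,E} → run A
t=4: ready={A,C,E} → run A
t=5: ready={A,C,E,G} → run A
t=6: ready={A,C,E,F,G} → run A
t=7: ready={C,E,F,G} → run C
t=8: ready={C,E,F,G} → run C
t=9: ready={C,E,F,G} → run C
t=10: ready={C,E,F,G} → run C
t=11: ready={C,E,F,G} → run C
t=12: ready={C,E,F,G} → run C
t=13: ready={C,E,F,G} → run C
t=14: ready={C,E,F,G} → run C
t=15: ready={E,F,G} → run E
t=16: ready={E,F,G} → run E
t=17: ready={E,F,G} → run E
t=18: ready={E,F,G} → run E
t=19: ready={E,F,G} → run E
t=20: ready={F,G} → run G
t=21: ready={F,G} → run G
t=22: ready={F,G} → run G
t=23: ready={F,G} → run G
t=24: ready={F,G} → run G
t=25: ready={F} → run F
t=26: ready={F} → run F
t=27: (idle)
t=28: (idle)
t=29: (idle)
t=30: (idle)
t=31: (idle)
t=32: (idle)

completion order = A, C, E, G, F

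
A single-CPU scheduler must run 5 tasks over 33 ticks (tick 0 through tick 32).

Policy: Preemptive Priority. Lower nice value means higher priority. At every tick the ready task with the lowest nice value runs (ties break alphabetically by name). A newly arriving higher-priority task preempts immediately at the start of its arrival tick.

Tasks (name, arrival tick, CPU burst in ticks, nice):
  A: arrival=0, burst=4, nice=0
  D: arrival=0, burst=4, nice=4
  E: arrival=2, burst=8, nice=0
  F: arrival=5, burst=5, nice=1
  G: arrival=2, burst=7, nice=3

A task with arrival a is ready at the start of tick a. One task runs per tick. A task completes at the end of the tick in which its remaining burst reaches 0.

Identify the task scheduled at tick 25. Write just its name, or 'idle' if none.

t=0: ready={A,D} → run A
t=1: ready={A,D} → run A
t=2: ready={A,D,E,G} → run A
t=3: ready={A,D,E,G} → run A
t=4: ready={D,E,G} → run E
t=5: ready={D,E,F,G} → run E
t=6: ready={D,E,F,G} → run E
t=7: ready={D,E,F,G} → run E
t=8: ready={D,E,F,G} → run E
t=9: ready={D,E,F,G} → run E
t=10: ready={D,E,F,G} → run E
t=11: ready={D,E,F,G} → run E
t=12: ready={D,F,G} → run F
t=13: ready={D,F,G} → run F
t=14: ready={D,F,G} → run F
t=15: ready={D,F,G} → run F
t=16: ready={D,F,G} → run F
t=17: ready={D,G} → run G
t=18: ready={D,G} → run G
t=19: ready={D,G} → run G
t=20: ready={D,G} → run G
t=21: ready={D,G} → run G
t=22: ready={D,G} → run G
t=23: ready={D,G} → run G
t=24: ready={D} → run D
t=25: ready={D} → run D
t=26: ready={D} → run D
t=27: ready={D} → run D
t=28: (idle)
t=29: (idle)
t=30: (idle)
t=31: (idle)
t=32: (idle)

running at tick 25 = D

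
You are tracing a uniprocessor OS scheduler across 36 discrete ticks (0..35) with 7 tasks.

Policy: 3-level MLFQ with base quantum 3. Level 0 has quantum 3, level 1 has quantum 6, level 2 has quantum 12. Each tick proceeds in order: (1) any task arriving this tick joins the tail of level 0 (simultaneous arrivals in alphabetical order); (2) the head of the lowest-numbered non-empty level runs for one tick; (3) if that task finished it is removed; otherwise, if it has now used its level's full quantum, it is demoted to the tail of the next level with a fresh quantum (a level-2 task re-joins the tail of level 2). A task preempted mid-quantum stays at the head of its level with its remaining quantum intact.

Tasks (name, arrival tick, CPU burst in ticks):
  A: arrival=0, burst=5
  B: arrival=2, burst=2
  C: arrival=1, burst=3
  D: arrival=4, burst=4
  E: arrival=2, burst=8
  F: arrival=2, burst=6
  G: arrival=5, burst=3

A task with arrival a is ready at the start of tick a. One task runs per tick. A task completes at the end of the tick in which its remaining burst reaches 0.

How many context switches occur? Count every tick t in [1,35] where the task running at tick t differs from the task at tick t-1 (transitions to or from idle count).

t=0: L0/L1/L2 = A/-/- → run A
t=1: L0/L1/L2 = AC/-/- → run A
t=2: L0/L1/L2 = ACBEF/-/- → run A
t=3: L0/L1/L2 = CBEF/A/- → run C
t=4: L0/L1/L2 = CBEFD/A/- → run C
t=5: L0/L1/L2 = CBEFDG/A/- → run C
t=6: L0/L1/L2 = BEFDG/A/- → run B
t=7: L0/L1/L2 = BEFDG/A/- → run B
t=8: L0/L1/L2 = EFDG/A/- → run E
t=9: L0/L1/L2 = EFDG/A/- → run E
t=10: L0/L1/L2 = EFDG/A/- → run E
t=11: L0/L1/L2 = FDG/AE/- → run F
t=12: L0/L1/L2 = FDG/AE/- → run F
t=13: L0/L1/L2 = FDG/AE/- → run F
t=14: L0/L1/L2 = DG/AEF/- → run D
t=15: L0/L1/L2 = DG/AEF/- → run D
t=16: L0/L1/L2 = DG/AEF/- → run D
t=17: L0/L1/L2 = G/AEFD/- → run G
t=18: L0/L1/L2 = G/AEFD/- → run G
t=19: L0/L1/L2 = G/AEFD/- → run G
t=20: L0/L1/L2 = -/AEFD/- → run A
t=21: L0/L1/L2 = -/AEFD/- → run A
t=22: L0/L1/L2 = -/EFD/- → run E
t=23: L0/L1/L2 = -/EFD/- → run E
t=24: L0/L1/L2 = -/EFD/- → run E
t=25: L0/L1/L2 = -/EFD/- → run E
t=26: L0/L1/L2 = -/EFD/- → run E
t=27: L0/L1/L2 = -/FD/- → run F
t=28: L0/L1/L2 = -/FD/- → run F
t=29: L0/L1/L2 = -/FD/- → run F
t=30: L0/L1/L2 = -/D/- → run D
t=31: (idle)
t=32: (idle)
t=33: (idle)
t=34: (idle)
t=35: (idle)

context switches = 11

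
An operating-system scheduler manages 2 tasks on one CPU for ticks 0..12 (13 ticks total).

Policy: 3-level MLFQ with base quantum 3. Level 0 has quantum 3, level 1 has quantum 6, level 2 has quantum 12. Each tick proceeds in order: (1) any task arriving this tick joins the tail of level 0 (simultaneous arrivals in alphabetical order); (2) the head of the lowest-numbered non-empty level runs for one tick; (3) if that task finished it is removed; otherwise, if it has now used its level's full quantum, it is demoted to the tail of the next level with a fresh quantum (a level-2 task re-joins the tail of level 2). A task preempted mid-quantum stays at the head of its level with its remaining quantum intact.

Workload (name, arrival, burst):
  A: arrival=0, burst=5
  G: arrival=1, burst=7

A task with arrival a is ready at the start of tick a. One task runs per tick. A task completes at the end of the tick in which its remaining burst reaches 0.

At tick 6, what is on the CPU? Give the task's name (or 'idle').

t=0: L0/L1/L2 = A/-/- → run A
t=1: L0/L1/L2 = AG/-/- → run A
t=2: L0/L1/L2 = AG/-/- → run A
t=3: L0/L1/L2 = G/A/- → run G
t=4: L0/L1/L2 = G/A/- → run G
t=5: L0/L1/L2 = G/A/- → run G
t=6: L0/L1/L2 = -/AG/- → run A
t=7: L0/L1/L2 = -/AG/- → run A
t=8: L0/L1/L2 = -/G/- → run G
t=9: L0/L1/L2 = -/G/- → run G
t=10: L0/L1/L2 = -/G/- → run G
t=11: L0/L1/L2 = -/G/- → run G
t=12: (idle)

running at tick 6 = A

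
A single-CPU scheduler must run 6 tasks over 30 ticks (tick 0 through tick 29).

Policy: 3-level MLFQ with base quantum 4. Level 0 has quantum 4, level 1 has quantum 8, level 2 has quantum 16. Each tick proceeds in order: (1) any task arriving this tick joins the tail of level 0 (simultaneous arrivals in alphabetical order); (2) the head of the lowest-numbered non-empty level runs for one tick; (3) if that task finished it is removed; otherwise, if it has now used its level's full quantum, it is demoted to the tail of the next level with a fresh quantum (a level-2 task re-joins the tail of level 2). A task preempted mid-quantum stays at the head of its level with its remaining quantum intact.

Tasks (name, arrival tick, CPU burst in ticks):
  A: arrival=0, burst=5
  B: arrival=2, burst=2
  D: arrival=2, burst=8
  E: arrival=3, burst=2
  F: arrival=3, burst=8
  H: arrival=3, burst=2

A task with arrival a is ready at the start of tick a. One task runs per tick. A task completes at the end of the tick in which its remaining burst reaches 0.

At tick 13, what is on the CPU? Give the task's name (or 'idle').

t=0: L0/L1/L2 = A/-/- → run A
t=1: L0/L1/L2 = A/-/- → run A
t=2: L0/L1/L2 = ABD/-/- → run A
t=3: L0/L1/L2 = ABDEFH/-/- → run A
t=4: L0/L1/L2 = BDEFH/A/- → run B
t=5: L0/L1/L2 = BDEFH/A/- → run B
t=6: L0/L1/L2 = DEFH/A/- → run D
t=7: L0/L1/L2 = DEFH/A/- → run D
t=8: L0/L1/L2 = DEFH/A/- → run D
t=9: L0/L1/L2 = DEFH/A/- → run D
t=10: L0/L1/L2 = EFH/AD/- → run E
t=11: L0/L1/L2 = EFH/AD/- → run E
t=12: L0/L1/L2 = FH/AD/- → run F
t=13: L0/L1/L2 = FH/AD/- → run F
t=14: L0/L1/L2 = FH/AD/- → run F
t=15: L0/L1/L2 = FH/AD/- → run F
t=16: L0/L1/L2 = H/ADF/- → run H
t=17: L0/L1/L2 = H/ADF/- → run H
t=18: L0/L1/L2 = -/ADF/- → run A
t=19: L0/L1/L2 = -/DF/- → run D
t=20: L0/L1/L2 = -/DF/- → run D
t=21: L0/L1/L2 = -/DF/- → run D
t=22: L0/L1/L2 = -/DF/- → run D
t=23: L0/L1/L2 = -/F/- → run F
t=24: L0/L1/L2 = -/F/- → run F
t=25: L0/L1/L2 = -/F/- → run F
t=26: L0/L1/L2 = -/F/- → run F
t=27: (idle)
t=28: (idle)
t=29: (idle)

running at tick 13 = F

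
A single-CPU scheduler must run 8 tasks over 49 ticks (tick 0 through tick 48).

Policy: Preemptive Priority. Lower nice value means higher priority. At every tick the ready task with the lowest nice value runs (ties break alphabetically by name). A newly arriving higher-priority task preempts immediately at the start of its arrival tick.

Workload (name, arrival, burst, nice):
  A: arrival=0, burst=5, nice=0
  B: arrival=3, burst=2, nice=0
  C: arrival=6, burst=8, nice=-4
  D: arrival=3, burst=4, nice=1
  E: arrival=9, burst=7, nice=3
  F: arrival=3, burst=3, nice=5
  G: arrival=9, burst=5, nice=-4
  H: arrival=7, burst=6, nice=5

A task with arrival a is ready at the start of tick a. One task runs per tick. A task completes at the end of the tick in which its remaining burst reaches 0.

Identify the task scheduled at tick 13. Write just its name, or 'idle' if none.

running at tick 13 = C

t=0: ready={A} → run A
t=1: ready={A} → run A
t=2: ready={A} → run A
t=3: ready={A,B,D,F} → run A
t=4: ready={A,B,D,F} → run A
t=5: ready={B,D,F} → run B
t=6: ready={B,C,D,F} → run C
t=7: ready={B,C,D,F,H} → run C
t=8: ready={B,C,D,F,H} → run C
t=9: ready={B,C,D,E,F,G,H} → run C
t=10: ready={B,C,D,E,F,G,H} → run C
t=11: ready={B,C,D,E,F,G,H} → run C
t=12: ready={B,C,D,E,F,G,H} → run C
t=13: ready={B,C,D,E,F,G,H} → run C
t=14: ready={B,D,E,F,G,H} → run G
t=15: ready={B,D,E,F,G,H} → run G
t=16: ready={B,D,E,F,G,H} → run G
t=17: ready={B,D,E,F,G,H} → run G
t=18: ready={B,D,E,F,G,H} → run G
t=19: ready={B,D,E,F,H} → run B
t=20: ready={D,E,F,H} → run D
t=21: ready={D,E,F,H} → run D
t=22: ready={D,E,F,H} → run D
t=23: ready={D,E,F,H} → run D
t=24: ready={E,F,H} → run E
t=25: ready={E,F,H} → run E
t=26: ready={E,F,H} → run E
t=27: ready={E,F,H} → run E
t=28: ready={E,F,H} → run E
t=29: ready={E,F,H} → run E
t=30: ready={E,F,H} → run E
t=31: ready={F,H} → run F
t=32: ready={F,H} → run F
t=33: ready={F,H} → run F
t=34: ready={H} → run H
t=35: ready={H} → run H
t=36: ready={H} → run H
t=37: ready={H} → run H
t=38: ready={H} → run H
t=39: ready={H} → run H
t=40: (idle)
t=41: (idle)
t=42: (idle)
t=43: (idle)
t=44: (idle)
t=45: (idle)
t=46: (idle)
t=47: (idle)
t=48: (idle)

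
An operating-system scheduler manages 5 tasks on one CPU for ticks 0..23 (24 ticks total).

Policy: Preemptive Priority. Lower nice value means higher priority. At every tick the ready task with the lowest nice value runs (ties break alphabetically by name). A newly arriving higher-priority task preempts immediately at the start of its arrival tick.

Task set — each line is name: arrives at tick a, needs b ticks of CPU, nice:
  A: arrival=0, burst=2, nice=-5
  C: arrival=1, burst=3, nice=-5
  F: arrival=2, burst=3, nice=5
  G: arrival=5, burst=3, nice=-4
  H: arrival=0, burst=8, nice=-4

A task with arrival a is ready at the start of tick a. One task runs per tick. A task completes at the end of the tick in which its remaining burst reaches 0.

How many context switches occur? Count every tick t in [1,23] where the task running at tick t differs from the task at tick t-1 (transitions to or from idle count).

context switches = 5

t=0: ready={A,H} → run A
t=1: ready={A,C,H} → run A
t=2: ready={C,F,H} → run C
t=3: ready={C,F,H} → run C
t=4: ready={C,F,H} → run C
t=5: ready={F,G,H} → run G
t=6: ready={F,G,H} → run G
t=7: ready={F,G,H} → run G
t=8: ready={F,H} → run H
t=9: ready={F,H} → run H
t=10: ready={F,H} → run H
t=11: ready={F,H} → run H
t=12: ready={F,H} → run H
t=13: ready={F,H} → run H
t=14: ready={F,H} → run H
t=15: ready={F,H} → run H
t=16: ready={F} → run F
t=17: ready={F} → run F
t=18: ready={F} → run F
t=19: (idle)
t=20: (idle)
t=21: (idle)
t=22: (idle)
t=23: (idle)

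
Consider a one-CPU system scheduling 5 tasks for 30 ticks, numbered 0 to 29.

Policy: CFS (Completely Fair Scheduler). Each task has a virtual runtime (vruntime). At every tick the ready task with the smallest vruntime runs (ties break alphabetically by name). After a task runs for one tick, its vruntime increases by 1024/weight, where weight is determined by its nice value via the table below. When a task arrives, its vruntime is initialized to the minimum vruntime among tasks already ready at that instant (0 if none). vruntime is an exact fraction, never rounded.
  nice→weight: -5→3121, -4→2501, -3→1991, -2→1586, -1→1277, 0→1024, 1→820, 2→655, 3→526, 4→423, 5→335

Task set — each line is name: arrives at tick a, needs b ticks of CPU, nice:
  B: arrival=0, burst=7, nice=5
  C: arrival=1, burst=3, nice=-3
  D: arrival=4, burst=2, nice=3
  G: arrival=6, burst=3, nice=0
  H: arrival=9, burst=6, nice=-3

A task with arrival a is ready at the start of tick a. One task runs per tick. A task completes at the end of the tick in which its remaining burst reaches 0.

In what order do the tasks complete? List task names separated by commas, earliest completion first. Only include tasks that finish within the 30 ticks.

t=0: vr[B=0] → run B
t=1: vr[B=1024/335 C=1024/335] → run B
t=2: vr[B=2048/335 C=1024/335] → run C
t=3: vr[B=2048/335 C=2381824/666985] → run C
t=4: vr[B=2048/335 C=2724864/666985 D=2724864/666985] → run C
t=5: vr[B=2048/335 D=2724864/666985] → run D
t=6: vr[B=2048/335 D=1058135552/175417055 G=1058135552/175417055] → run D
t=7: vr[B=2048/335 G=1058135552/175417055] → run G
t=8: vr[B=2048/335 G=1233552607/175417055] → run B
t=9: vr[B=3072/335 G=1233552607/175417055 H=1233552607/175417055] → run G
t=10: vr[B=3072/335 G=1408969662/175417055 H=1233552607/175417055] → run H
t=11: vr[B=3072/335 G=1408969662/175417055 H=1323772127/175417055] → run H
t=12: vr[B=3072/335 G=1408969662/175417055 H=1413991647/175417055] → run G
t=13: vr[B=3072/335 H=1413991647/175417055] → run H
t=14: vr[B=3072/335 H=1504211167/175417055] → run H
t=15: vr[B=3072/335 H=1594430687/175417055] → run H
t=16: vr[B=3072/335 H=1684650207/175417055] → run B
t=17: vr[B=4096/335 H=1684650207/175417055] → run H
t=18: vr[B=4096/335] → run B
t=19: vr[B=1024/67] → run B
t=20: vr[B=6144/335] → run B
t=21: (idle)
t=22: (idle)
t=23: (idle)
t=24: (idle)
t=25: (idle)
t=26: (idle)
t=27: (idle)
t=28: (idle)
t=29: (idle)

completion order = C, D, G, H, B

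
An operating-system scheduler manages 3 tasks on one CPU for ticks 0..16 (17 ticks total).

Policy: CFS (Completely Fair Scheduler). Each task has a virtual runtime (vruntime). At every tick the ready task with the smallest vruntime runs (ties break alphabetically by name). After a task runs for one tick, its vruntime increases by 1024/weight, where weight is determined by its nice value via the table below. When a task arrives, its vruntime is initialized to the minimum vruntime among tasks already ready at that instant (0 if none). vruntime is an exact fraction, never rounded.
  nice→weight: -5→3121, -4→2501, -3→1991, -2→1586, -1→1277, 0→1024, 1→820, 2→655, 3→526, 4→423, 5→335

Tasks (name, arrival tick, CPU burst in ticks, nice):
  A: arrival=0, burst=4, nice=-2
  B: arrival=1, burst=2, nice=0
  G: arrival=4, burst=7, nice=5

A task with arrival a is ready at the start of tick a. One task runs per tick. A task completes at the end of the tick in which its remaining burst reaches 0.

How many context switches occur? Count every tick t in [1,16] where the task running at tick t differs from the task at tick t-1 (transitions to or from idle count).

t=0: vr[A=0] → run A
t=1: vr[A=512/793 B=512/793] → run A
t=2: vr[A=1024/793 B=512/793] → run B
t=3: vr[A=1024/793 B=1305/793] → run A
t=4: vr[A=1536/793 B=1305/793 G=1305/793] → run B
t=5: vr[A=1536/793 G=1305/793] → run G
t=6: vr[A=1536/793 G=1249207/265655] → run A
t=7: vr[G=1249207/265655] → run G
t=8: vr[G=2061239/265655] → run G
t=9: vr[G=2873271/265655] → run G
t=10: vr[G=3685303/265655] → run G
t=11: vr[G=899467/53131] → run G
t=12: vr[G=5309367/265655] → run G
t=13: (idle)
t=14: (idle)
t=15: (idle)
t=16: (idle)

context switches = 7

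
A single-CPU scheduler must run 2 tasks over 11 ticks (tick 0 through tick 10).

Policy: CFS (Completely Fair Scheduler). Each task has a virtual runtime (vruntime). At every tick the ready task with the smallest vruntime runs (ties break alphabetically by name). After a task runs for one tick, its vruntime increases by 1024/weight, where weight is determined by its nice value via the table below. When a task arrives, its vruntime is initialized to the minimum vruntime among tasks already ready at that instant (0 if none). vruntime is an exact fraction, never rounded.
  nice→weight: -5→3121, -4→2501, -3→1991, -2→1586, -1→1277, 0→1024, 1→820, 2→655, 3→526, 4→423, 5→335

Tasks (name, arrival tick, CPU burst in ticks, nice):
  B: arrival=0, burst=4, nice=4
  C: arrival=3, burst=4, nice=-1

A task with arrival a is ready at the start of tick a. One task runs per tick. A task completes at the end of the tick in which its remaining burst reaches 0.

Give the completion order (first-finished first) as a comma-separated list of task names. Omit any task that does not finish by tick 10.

t=0: vr[B=0] → run B
t=1: vr[B=1024/423] → run B
t=2: vr[B=2048/423] → run B
t=3: vr[B=1024/141 C=1024/141] → run B
t=4: vr[C=1024/141] → run C
t=5: vr[C=1452032/180057] → run C
t=6: vr[C=1596416/180057] → run C
t=7: vr[C=1740800/180057] → run C
t=8: (idle)
t=9: (idle)
t=10: (idle)

completion order = B, C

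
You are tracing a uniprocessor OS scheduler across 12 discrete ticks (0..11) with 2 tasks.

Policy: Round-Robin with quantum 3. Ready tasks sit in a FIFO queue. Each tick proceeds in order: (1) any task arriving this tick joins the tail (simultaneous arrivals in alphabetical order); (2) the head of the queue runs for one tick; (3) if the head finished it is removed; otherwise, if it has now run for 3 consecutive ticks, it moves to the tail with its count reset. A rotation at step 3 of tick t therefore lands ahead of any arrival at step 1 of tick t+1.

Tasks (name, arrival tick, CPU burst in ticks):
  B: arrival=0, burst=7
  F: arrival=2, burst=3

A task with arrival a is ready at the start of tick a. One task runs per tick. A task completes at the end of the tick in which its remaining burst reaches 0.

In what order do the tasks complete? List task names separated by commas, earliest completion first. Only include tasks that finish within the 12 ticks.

t=0: queue=[B] q_used=0 → run B
t=1: queue=[B] q_used=1 → run B
t=2: queue=[B,F] q_used=2 → run B
t=3: queue=[F,B] q_used=0 → run F
t=4: queue=[F,B] q_used=1 → run F
t=5: queue=[F,B] q_used=2 → run F
t=6: queue=[B] q_used=0 → run B
t=7: queue=[B] q_used=1 → run B
t=8: queue=[B] q_used=2 → run B
t=9: queue=[B] q_used=0 → run B
t=10: (idle)
t=11: (idle)

completion order = F, B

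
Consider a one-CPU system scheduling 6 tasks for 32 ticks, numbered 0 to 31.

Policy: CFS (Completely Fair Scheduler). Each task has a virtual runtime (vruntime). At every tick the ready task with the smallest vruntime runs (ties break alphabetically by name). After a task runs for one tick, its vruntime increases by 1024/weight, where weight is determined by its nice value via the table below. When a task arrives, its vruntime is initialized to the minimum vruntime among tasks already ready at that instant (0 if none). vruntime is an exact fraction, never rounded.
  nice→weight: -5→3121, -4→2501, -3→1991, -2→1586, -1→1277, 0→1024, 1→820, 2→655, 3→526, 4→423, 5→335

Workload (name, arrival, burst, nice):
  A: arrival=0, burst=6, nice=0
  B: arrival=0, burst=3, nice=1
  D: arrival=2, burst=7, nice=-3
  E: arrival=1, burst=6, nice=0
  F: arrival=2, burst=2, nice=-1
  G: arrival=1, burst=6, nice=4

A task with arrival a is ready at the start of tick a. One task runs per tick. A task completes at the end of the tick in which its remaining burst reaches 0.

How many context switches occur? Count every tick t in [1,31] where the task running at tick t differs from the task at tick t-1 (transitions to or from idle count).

t=0: vr[A=0 B=0] → run A
t=1: vr[A=1 B=0 E=0 G=0] → run B
t=2: vr[A=1 B=256/205 D=0 E=0 F=0 G=0] → run D
t=3: vr[A=1 B=256/205 D=1024/1991 E=0 F=0 G=0] → run E
t=4: vr[A=1 B=256/205 D=1024/1991 E=1 F=0 G=0] → run F
t=5: vr[A=1 B=256/205 D=1024/1991 E=1 F=1024/1277 G=0] → run G
t=6: vr[A=1 B=256/205 D=1024/1991 E=1 F=1024/1277 G=1024/423] → run D
t=7: vr[A=1 B=256/205 D=2048/1991 E=1 F=1024/1277 G=1024/423] → run F
t=8: vr[A=1 B=256/205 D=2048/1991 E=1 G=1024/423] → run A
t=9: vr[A=2 B=256/205 D=2048/1991 E=1 G=1024/423] → run E
t=10: vr[A=2 B=256/205 D=2048/1991 E=2 G=1024/423] → run D
t=11: vr[A=2 B=256/205 D=3072/1991 E=2 G=1024/423] → run B
t=12: vr[A=2 B=512/205 D=3072/1991 E=2 G=1024/423] → run D
t=13: vr[A=2 B=512/205 D=4096/1991 E=2 G=1024/423] → run A
t=14: vr[A=3 B=512/205 D=4096/1991 E=2 G=1024/423] → run E
t=15: vr[A=3 B=512/205 D=4096/1991 E=3 G=1024/423] → run D
t=16: vr[A=3 B=512/205 D=5120/1991 E=3 G=1024/423] → run G
t=17: vr[A=3 B=512/205 D=5120/1991 E=3 G=2048/423] → run B
t=18: vr[A=3 D=5120/1991 E=3 G=2048/423] → run D
t=19: vr[A=3 D=6144/1991 E=3 G=2048/423] → run A
t=20: vr[A=4 D=6144/1991 E=3 G=2048/423] → run E
t=21: vr[A=4 D=6144/1991 E=4 G=2048/423] → run D
t=22: vr[A=4 E=4 G=2048/423] → run A
t=23: vr[A=5 E=4 G=2048/423] → run E
t=24: vr[A=5 E=5 G=2048/423] → run G
t=25: vr[A=5 E=5 G=1024/141] → run A
t=26: vr[E=5 G=1024/141] → run E
t=27: vr[G=1024/141] → run G
t=28: vr[G=4096/423] → run G
t=29: vr[G=5120/423] → run G
t=30: (idle)
t=31: (idle)

context switches = 28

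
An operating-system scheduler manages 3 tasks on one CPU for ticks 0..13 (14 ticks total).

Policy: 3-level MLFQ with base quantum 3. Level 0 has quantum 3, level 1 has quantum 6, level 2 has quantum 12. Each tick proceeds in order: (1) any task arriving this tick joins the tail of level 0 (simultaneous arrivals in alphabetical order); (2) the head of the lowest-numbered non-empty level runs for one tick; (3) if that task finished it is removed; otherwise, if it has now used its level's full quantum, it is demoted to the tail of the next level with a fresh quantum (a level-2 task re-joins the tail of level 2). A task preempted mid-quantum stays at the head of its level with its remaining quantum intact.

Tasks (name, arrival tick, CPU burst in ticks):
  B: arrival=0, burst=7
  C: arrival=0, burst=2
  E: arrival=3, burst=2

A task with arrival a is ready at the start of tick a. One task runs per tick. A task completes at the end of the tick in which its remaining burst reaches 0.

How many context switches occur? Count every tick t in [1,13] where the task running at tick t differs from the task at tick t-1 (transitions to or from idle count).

t=0: L0/L1/L2 = BC/-/- → run B
t=1: L0/L1/L2 = BC/-/- → run B
t=2: L0/L1/L2 = BC/-/- → run B
t=3: L0/L1/L2 = CE/B/- → run C
t=4: L0/L1/L2 = CE/B/- → run C
t=5: L0/L1/L2 = E/B/- → run E
t=6: L0/L1/L2 = E/B/- → run E
t=7: L0/L1/L2 = -/B/- → run B
t=8: L0/L1/L2 = -/B/- → run B
t=9: L0/L1/L2 = -/B/- → run B
t=10: L0/L1/L2 = -/B/- → run B
t=11: (idle)
t=12: (idle)
t=13: (idle)

context switches = 4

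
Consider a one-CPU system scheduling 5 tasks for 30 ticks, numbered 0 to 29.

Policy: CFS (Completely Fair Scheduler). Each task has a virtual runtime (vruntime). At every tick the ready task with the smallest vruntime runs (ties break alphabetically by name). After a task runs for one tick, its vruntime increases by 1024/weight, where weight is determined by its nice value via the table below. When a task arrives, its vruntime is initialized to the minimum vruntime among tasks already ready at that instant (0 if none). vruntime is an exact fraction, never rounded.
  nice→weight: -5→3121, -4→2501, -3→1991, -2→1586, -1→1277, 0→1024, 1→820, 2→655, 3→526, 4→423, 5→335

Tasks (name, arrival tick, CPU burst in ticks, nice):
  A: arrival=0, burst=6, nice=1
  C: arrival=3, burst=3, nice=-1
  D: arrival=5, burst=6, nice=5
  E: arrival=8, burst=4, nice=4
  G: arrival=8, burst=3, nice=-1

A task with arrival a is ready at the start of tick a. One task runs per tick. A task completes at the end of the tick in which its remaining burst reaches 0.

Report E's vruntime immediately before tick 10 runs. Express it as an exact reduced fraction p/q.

vruntime(E, start of tick 10) = 860511488/110735055

t=0: vr[A=0] → run A
t=1: vr[A=256/205] → run A
t=2: vr[A=512/205] → run A
t=3: vr[A=768/205 C=768/205] → run A
t=4: vr[A=1024/205 C=768/205] → run C
t=5: vr[A=1024/205 C=1190656/261785 D=1190656/261785] → run C
t=6: vr[A=1024/205 C=1400576/261785 D=1190656/261785] → run D
t=7: vr[A=1024/205 C=1400576/261785 D=26677504/3507919] → run A
t=8: vr[A=256/41 C=1400576/261785 D=26677504/3507919 E=1400576/261785 G=1400576/261785] → run C
t=9: vr[A=256/41 D=26677504/3507919 E=1400576/261785 G=1400576/261785] → run E
t=10: vr[A=256/41 D=26677504/3507919 E=860511488/110735055 G=1400576/261785] → run G
t=11: vr[A=256/41 D=26677504/3507919 E=860511488/110735055 G=1610496/261785] → run G
t=12: vr[A=256/41 D=26677504/3507919 E=860511488/110735055 G=1820416/261785] → run A
t=13: vr[D=26677504/3507919 E=860511488/110735055 G=1820416/261785] → run G
t=14: vr[D=26677504/3507919 E=860511488/110735055] → run D
t=15: vr[D=187001088/17539595 E=860511488/110735055] → run E
t=16: vr[D=187001088/17539595 E=1128579328/110735055] → run E
t=17: vr[D=187001088/17539595 E=465549056/36911685] → run D
t=18: vr[D=240614656/17539595 E=465549056/36911685] → run E
t=19: vr[D=240614656/17539595] → run D
t=20: vr[D=294228224/17539595] → run D
t=21: vr[D=347841792/17539595] → run D
t=22: (idle)
t=23: (idle)
t=24: (idle)
t=25: (idle)
t=26: (idle)
t=27: (idle)
t=28: (idle)
t=29: (idle)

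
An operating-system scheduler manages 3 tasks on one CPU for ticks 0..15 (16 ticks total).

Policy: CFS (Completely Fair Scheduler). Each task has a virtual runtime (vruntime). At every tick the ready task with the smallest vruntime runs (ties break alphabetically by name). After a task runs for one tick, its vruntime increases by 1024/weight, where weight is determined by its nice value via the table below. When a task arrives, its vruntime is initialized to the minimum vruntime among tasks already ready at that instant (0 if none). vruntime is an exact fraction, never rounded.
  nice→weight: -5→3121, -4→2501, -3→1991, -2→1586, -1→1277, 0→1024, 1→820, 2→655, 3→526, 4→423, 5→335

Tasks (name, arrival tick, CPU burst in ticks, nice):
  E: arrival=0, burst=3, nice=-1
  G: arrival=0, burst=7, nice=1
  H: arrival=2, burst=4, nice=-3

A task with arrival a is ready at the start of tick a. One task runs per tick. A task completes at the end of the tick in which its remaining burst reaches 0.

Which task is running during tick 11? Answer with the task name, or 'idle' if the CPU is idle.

running at tick 11 = G

t=0: vr[E=0 G=0] → run E
t=1: vr[E=1024/1277 G=0] → run G
t=2: vr[E=1024/1277 G=256/205 H=1024/1277] → run E
t=3: vr[E=2048/1277 G=256/205 H=1024/1277] → run H
t=4: vr[E=2048/1277 G=256/205 H=3346432/2542507] → run G
t=5: vr[E=2048/1277 G=512/205 H=3346432/2542507] → run H
t=6: vr[E=2048/1277 G=512/205 H=4654080/2542507] → run E
t=7: vr[G=512/205 H=4654080/2542507] → run H
t=8: vr[G=512/205 H=5961728/2542507] → run H
t=9: vr[G=512/205] → run G
t=10: vr[G=768/205] → run G
t=11: vr[G=1024/205] → run G
t=12: vr[G=256/41] → run G
t=13: vr[G=1536/205] → run G
t=14: (idle)
t=15: (idle)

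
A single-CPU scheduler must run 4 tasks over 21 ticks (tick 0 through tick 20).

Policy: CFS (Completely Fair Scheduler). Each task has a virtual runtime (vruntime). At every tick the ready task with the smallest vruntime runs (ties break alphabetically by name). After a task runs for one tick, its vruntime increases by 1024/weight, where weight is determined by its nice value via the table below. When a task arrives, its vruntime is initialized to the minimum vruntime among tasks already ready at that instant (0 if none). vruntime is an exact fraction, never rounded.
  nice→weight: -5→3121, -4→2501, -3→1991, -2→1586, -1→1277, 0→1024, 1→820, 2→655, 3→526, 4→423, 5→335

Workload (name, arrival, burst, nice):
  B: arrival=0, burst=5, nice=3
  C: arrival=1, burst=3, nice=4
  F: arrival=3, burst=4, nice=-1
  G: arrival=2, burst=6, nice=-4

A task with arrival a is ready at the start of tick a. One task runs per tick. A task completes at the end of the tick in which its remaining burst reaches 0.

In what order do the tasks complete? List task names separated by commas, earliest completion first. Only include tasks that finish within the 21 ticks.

t=0: vr[B=0] → run B
t=1: vr[B=512/263 C=512/263] → run B
t=2: vr[B=1024/263 C=512/263 G=512/263] → run C
t=3: vr[B=1024/263 C=485888/111249 F=512/263 G=512/263] → run F
t=4: vr[B=1024/263 C=485888/111249 F=923136/335851 G=512/263] → run G
t=5: vr[B=1024/263 C=485888/111249 F=923136/335851 G=1549824/657763] → run G
t=6: vr[B=1024/263 C=485888/111249 F=923136/335851 G=1819136/657763] → run F
t=7: vr[B=1024/263 C=485888/111249 F=1192448/335851 G=1819136/657763] → run G
t=8: vr[B=1024/263 C=485888/111249 F=1192448/335851 G=2088448/657763] → run G
t=9: vr[B=1024/263 C=485888/111249 F=1192448/335851 G=2357760/657763] → run F
t=10: vr[B=1024/263 C=485888/111249 F=1461760/335851 G=2357760/657763] → run G
t=11: vr[B=1024/263 C=485888/111249 F=1461760/335851 G=2627072/657763] → run B
t=12: vr[B=1536/263 C=485888/111249 F=1461760/335851 G=2627072/657763] → run G
t=13: vr[B=1536/263 C=485888/111249 F=1461760/335851] → run F
t=14: vr[B=1536/263 C=485888/111249] → run C
t=15: vr[B=1536/263 C=755200/111249] → run B
t=16: vr[B=2048/263 C=755200/111249] → run C
t=17: vr[B=2048/263] → run B
t=18: (idle)
t=19: (idle)
t=20: (idle)

completion order = G, F, C, B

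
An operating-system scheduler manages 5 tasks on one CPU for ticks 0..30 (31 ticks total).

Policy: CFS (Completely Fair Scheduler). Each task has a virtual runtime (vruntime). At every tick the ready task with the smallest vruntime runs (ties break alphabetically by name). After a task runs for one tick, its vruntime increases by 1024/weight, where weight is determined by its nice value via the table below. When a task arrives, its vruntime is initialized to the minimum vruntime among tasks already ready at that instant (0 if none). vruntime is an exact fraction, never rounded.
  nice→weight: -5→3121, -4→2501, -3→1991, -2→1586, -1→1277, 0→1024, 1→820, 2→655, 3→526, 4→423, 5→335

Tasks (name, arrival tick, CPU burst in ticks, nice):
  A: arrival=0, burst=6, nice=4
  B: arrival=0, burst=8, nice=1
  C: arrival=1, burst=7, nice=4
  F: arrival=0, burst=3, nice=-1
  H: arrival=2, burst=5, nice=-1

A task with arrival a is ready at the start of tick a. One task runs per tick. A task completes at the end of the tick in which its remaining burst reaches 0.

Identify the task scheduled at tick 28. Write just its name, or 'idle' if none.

running at tick 28 = C

t=0: vr[A=0 B=0 F=0] → run A
t=1: vr[A=1024/423 B=0 C=0 F=0] → run B
t=2: vr[A=1024/423 B=256/205 C=0 F=0 H=0] → run C
t=3: vr[A=1024/423 B=256/205 C=1024/423 F=0 H=0] → run F
t=4: vr[A=1024/423 B=256/205 C=1024/423 F=1024/1277 H=0] → run H
t=5: vr[A=1024/423 B=256/205 C=1024/423 F=1024/1277 H=1024/1277] → run F
t=6: vr[A=1024/423 B=256/205 C=1024/423 F=2048/1277 H=1024/1277] → run H
t=7: vr[A=1024/423 B=256/205 C=1024/423 F=2048/1277 H=2048/1277] → run B
t=8: vr[A=1024/423 B=512/205 C=1024/423 F=2048/1277 H=2048/1277] → run F
t=9: vr[A=1024/423 B=512/205 C=1024/423 H=2048/1277] → run H
t=10: vr[A=1024/423 B=512/205 C=1024/423 H=3072/1277] → run H
t=11: vr[A=1024/423 B=512/205 C=1024/423 H=4096/1277] → run A
t=12: vr[A=2048/423 B=512/205 C=1024/423 H=4096/1277] → run C
t=13: vr[A=2048/423 B=512/205 C=2048/423 H=4096/1277] → run B
t=14: vr[A=2048/423 B=768/205 C=2048/423 H=4096/1277] → run H
t=15: vr[A=2048/423 B=768/205 C=2048/423] → run B
t=16: vr[A=2048/423 B=1024/205 C=2048/423] → run A
t=17: vr[A=1024/141 B=1024/205 C=2048/423] → run C
t=18: vr[A=1024/141 B=1024/205 C=1024/141] → run B
t=19: vr[A=1024/141 B=256/41 C=1024/141] → run B
t=20: vr[A=1024/141 B=1536/205 C=1024/141] → run A
t=21: vr[A=4096/423 B=1536/205 C=1024/141] → run C
t=22: vr[A=4096/423 B=1536/205 C=4096/423] → run B
t=23: vr[A=4096/423 B=1792/205 C=4096/423] → run B
t=24: vr[A=4096/423 C=4096/423] → run A
t=25: vr[A=5120/423 C=4096/423] → run C
t=26: vr[A=5120/423 C=5120/423] → run A
t=27: vr[C=5120/423] → run C
t=28: vr[C=2048/141] → run C
t=29: (idle)
t=30: (idle)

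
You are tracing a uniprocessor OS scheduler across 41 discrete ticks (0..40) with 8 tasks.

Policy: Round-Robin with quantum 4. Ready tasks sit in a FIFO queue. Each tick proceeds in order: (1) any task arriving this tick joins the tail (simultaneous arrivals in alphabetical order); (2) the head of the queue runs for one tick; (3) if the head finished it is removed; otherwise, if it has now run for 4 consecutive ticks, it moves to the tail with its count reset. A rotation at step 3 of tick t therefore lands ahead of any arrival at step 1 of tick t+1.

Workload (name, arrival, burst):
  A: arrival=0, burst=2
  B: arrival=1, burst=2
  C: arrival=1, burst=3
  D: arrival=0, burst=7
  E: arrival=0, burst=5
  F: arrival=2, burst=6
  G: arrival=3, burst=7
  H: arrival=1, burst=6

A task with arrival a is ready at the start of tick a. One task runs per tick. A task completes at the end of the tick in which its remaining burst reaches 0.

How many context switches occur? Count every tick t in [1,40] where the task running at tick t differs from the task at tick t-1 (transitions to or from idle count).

t=0: queue=[A,D,E] q_used=0 → run A
t=1: queue=[A,D,E,B,C,H] q_used=1 → run A
t=2: queue=[D,E,B,C,H,F] q_used=0 → run D
t=3: queue=[D,E,B,C,H,F,G] q_used=1 → run D
t=4: queue=[D,E,B,C,H,F,G] q_used=2 → run D
t=5: queue=[D,E,B,C,H,F,G] q_used=3 → run D
t=6: queue=[E,B,C,H,F,G,D] q_used=0 → run E
t=7: queue=[E,B,C,H,F,G,D] q_used=1 → run E
t=8: queue=[E,B,C,H,F,G,D] q_used=2 → run E
t=9: queue=[E,B,C,H,F,G,D] q_used=3 → run E
t=10: queue=[B,C,H,F,G,D,E] q_used=0 → run B
t=11: queue=[B,C,H,F,G,D,E] q_used=1 → run B
t=12: queue=[C,H,F,G,D,E] q_used=0 → run C
t=13: queue=[C,H,F,G,D,E] q_used=1 → run C
t=14: queue=[C,H,F,G,D,E] q_used=2 → run C
t=15: queue=[H,F,G,D,E] q_used=0 → run H
t=16: queue=[H,F,G,D,E] q_used=1 → run H
t=17: queue=[H,F,G,D,E] q_used=2 → run H
t=18: queue=[H,F,G,D,E] q_used=3 → run H
t=19: queue=[F,G,D,E,H] q_used=0 → run F
t=20: queue=[F,G,D,E,H] q_used=1 → run F
t=21: queue=[F,G,D,E,H] q_used=2 → run F
t=22: queue=[F,G,D,E,H] q_used=3 → run F
t=23: queue=[G,D,E,H,F] q_used=0 → run G
t=24: queue=[G,D,E,H,F] q_used=1 → run G
t=25: queue=[G,D,E,H,F] q_used=2 → run G
t=26: queue=[G,D,E,H,F] q_used=3 → run G
t=27: queue=[D,E,H,F,G] q_used=0 → run D
t=28: queue=[D,E,H,F,G] q_used=1 → run D
t=29: queue=[D,E,H,F,G] q_used=2 → run D
t=30: queue=[E,H,F,G] q_used=0 → run E
t=31: queue=[H,F,G] q_used=0 → run H
t=32: queue=[H,F,G] q_used=1 → run H
t=33: queue=[F,G] q_used=0 → run F
t=34: queue=[F,G] q_used=1 → run F
t=35: queue=[G] q_used=0 → run G
t=36: queue=[G] q_used=1 → run G
t=37: queue=[G] q_used=2 → run G
t=38: (idle)
t=39: (idle)
t=40: (idle)

context switches = 13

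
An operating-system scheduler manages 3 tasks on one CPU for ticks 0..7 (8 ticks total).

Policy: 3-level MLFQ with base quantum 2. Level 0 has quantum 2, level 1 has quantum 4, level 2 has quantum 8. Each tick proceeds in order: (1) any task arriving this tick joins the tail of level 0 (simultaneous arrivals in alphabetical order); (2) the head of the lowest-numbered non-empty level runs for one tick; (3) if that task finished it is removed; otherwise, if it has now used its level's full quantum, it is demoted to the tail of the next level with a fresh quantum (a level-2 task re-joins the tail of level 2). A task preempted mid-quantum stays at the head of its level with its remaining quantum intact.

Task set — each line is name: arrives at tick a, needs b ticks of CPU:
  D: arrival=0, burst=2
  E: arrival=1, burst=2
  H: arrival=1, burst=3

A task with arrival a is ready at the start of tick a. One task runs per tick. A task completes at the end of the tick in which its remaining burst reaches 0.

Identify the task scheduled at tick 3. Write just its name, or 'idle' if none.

running at tick 3 = E

t=0: L0/L1/L2 = D/-/- → run D
t=1: L0/L1/L2 = DEH/-/- → run D
t=2: L0/L1/L2 = EH/-/- → run E
t=3: L0/L1/L2 = EH/-/- → run E
t=4: L0/L1/L2 = H/-/- → run H
t=5: L0/L1/L2 = H/-/- → run H
t=6: L0/L1/L2 = -/H/- → run H
t=7: (idle)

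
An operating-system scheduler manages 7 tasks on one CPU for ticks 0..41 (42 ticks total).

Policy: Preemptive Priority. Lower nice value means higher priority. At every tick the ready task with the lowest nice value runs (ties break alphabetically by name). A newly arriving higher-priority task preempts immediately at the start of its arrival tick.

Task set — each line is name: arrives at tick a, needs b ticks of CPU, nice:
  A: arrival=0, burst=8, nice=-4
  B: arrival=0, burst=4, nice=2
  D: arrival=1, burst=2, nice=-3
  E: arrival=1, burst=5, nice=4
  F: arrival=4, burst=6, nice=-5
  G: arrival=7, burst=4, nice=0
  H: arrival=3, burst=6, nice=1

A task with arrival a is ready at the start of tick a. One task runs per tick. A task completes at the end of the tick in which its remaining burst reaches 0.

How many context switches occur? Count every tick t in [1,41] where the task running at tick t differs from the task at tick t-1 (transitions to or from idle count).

context switches = 8

t=0: ready={A,B} → run A
t=1: ready={A,B,D,E} → run A
t=2: ready={A,B,D,E} → run A
t=3: ready={A,B,D,E,H} → run A
t=4: ready={A,B,D,E,F,H} → run F
t=5: ready={A,B,D,E,F,H} → run F
t=6: ready={A,B,D,E,F,H} → run F
t=7: ready={A,B,D,E,F,G,H} → run F
t=8: ready={A,B,D,E,F,G,H} → run F
t=9: ready={A,B,D,E,F,G,H} → run F
t=10: ready={A,B,D,E,G,H} → run A
t=11: ready={A,B,D,E,G,H} → run A
t=12: ready={A,B,D,E,G,H} → run A
t=13: ready={A,B,D,E,G,H} → run A
t=14: ready={B,D,E,G,H} → run D
t=15: ready={B,D,E,G,H} → run D
t=16: ready={B,E,G,H} → run G
t=17: ready={B,E,G,H} → run G
t=18: ready={B,E,G,H} → run G
t=19: ready={B,E,G,H} → run G
t=20: ready={B,E,H} → run H
t=21: ready={B,E,H} → run H
t=22: ready={B,E,H} → run H
t=23: ready={B,E,H} → run H
t=24: ready={B,E,H} → run H
t=25: ready={B,E,H} → run H
t=26: ready={B,E} → run B
t=27: ready={B,E} → run B
t=28: ready={B,E} → run B
t=29: ready={B,E} → run B
t=30: ready={E} → run E
t=31: ready={E} → run E
t=32: ready={E} → run E
t=33: ready={E} → run E
t=34: ready={E} → run E
t=35: (idle)
t=36: (idle)
t=37: (idle)
t=38: (idle)
t=39: (idle)
t=40: (idle)
t=41: (idle)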